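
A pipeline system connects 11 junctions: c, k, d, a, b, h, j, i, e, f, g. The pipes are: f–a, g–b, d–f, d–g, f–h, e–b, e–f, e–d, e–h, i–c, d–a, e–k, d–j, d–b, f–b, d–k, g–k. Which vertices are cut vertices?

d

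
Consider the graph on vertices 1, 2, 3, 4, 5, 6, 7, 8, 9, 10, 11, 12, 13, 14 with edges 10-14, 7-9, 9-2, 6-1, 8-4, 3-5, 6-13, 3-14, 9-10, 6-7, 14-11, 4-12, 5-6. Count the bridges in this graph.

The edges on the cycle 3-5-6-7-9-10-14-3 are not bridges since each lies on that cycle.
But removing 11-14 disconnects 11 from 14; removing 6-1 disconnects 6 from 1; removing 8-4 disconnects 8 from 4; removing 4-12 disconnects 4 from 12 — these are bridges.
In total 6 edges are bridges.

6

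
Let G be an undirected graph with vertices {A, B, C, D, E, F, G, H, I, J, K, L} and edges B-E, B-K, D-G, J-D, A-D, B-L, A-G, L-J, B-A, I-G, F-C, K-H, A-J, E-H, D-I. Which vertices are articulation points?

Removing B increases the component count from 2 to 3, so B is a cut vertex.
By contrast removing L leaves 2 components; it is not a cut vertex. No other vertex is a cut vertex either.

B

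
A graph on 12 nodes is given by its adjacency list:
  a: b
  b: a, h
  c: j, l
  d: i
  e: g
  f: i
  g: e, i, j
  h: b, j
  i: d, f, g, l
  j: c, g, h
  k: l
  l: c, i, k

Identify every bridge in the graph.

a-b, b-h, d-i, e-g, f-i, h-j, k-l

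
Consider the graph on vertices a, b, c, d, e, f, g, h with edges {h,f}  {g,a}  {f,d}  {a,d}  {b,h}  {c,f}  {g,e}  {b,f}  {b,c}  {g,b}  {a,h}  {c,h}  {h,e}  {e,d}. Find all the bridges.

The edges on the cycle b-c-f-b are not bridges since each lies on that cycle.
Every edge lies on some cycle, so there are no bridges.

none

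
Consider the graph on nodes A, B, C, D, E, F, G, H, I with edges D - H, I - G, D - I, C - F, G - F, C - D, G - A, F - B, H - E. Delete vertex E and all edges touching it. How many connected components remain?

With E gone, the remaining components are: {A, B, C, D, F, G, H, I}.
That is 1 component.

1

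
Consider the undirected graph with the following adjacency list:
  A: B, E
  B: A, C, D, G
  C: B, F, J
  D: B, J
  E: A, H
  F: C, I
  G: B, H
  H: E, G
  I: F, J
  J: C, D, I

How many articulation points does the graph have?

Removing B increases the component count from 1 to 2, so B is a cut vertex.
By contrast removing A leaves 1 component; it is not a cut vertex. No other vertex is a cut vertex either.

1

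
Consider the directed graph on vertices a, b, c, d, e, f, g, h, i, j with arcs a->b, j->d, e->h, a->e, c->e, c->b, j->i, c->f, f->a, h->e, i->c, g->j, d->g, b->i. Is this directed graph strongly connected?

No

There is no directed path from b to j, so the graph is not strongly connected.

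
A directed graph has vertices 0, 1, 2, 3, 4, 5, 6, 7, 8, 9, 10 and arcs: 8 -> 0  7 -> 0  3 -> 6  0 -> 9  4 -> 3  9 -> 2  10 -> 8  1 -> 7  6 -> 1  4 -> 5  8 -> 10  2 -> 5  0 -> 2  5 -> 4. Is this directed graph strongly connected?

No

There is no directed path from 6 to 8, so the graph is not strongly connected.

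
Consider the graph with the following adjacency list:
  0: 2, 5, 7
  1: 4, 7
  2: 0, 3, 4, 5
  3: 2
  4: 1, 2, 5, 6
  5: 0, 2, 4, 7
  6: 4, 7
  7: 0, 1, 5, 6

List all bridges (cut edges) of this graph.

The edges on the cycle 4-1-7-0-5-4 are not bridges since each lies on that cycle.
But removing 3-2 disconnects 3 from 2 — this is a bridge.

2-3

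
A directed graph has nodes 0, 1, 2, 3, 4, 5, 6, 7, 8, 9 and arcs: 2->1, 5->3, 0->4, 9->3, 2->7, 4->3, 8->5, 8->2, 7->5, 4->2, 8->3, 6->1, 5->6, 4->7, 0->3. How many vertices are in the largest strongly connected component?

{6} is an SCC by itself.
{9} is an SCC by itself.
{2} is an SCC by itself.
{7} is an SCC by itself.
{3} is an SCC by itself.
(and 5 more singleton SCCs)
The largest has 1 vertex.

1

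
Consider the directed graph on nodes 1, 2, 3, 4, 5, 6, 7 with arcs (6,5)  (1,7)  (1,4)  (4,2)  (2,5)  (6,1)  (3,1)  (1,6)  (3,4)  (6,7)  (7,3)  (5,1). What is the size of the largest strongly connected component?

{1, 2, 3, 4, 5, 6, 7} are all mutually reachable — one SCC of size 7.
The largest has 7 vertices.

7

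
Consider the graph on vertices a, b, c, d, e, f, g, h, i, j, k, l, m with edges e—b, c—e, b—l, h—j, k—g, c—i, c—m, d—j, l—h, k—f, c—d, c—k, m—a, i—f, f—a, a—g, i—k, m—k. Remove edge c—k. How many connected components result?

1

c and k are still connected via c-i-k, so the component count stays at 1.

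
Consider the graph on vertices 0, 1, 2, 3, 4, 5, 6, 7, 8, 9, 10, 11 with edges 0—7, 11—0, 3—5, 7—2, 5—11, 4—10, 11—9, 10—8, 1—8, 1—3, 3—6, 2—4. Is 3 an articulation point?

Yes

Deleting 3 raises the number of components from 1 to 2, so 3 is a cut vertex.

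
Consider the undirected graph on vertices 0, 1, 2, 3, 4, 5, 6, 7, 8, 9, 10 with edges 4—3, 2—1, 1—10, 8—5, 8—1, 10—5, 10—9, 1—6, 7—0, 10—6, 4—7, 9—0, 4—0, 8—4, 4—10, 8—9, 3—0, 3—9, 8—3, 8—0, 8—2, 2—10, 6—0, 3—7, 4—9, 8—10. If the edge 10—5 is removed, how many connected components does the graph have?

10 and 5 are still connected via 10-8-5, so the component count stays at 1.

1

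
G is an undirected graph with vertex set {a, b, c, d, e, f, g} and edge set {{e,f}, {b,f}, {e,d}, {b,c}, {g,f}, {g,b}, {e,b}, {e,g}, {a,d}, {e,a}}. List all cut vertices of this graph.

b, e

Removing b increases the component count from 1 to 2, so b is a cut vertex.
Removing e increases the component count from 1 to 2, so e is a cut vertex.
By contrast removing g leaves 1 component; it is not a cut vertex. No other vertex is a cut vertex either.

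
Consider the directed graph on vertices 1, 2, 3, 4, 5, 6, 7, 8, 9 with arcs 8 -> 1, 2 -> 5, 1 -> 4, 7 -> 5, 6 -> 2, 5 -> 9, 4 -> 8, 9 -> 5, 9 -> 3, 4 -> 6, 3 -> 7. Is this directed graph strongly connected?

No

There is no directed path from 6 to 8, so the graph is not strongly connected.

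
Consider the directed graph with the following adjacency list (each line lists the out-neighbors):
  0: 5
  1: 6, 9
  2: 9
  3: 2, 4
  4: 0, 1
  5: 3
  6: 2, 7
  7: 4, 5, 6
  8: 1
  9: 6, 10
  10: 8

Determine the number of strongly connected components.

1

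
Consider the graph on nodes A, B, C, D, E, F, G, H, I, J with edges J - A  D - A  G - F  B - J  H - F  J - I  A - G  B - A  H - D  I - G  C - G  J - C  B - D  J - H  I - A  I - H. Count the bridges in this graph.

0

The edges on the cycle J-C-G-F-H-I-J are not bridges since each lies on that cycle.
Every edge lies on some cycle, so there are no bridges.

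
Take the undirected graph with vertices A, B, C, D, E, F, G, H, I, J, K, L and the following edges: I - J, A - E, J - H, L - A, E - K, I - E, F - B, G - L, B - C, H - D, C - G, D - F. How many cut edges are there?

The edges on the cycle I-J-H-D-F-B-C-G-L-A-E-I are not bridges since each lies on that cycle.
But removing E - K disconnects E from K — this is a bridge.

1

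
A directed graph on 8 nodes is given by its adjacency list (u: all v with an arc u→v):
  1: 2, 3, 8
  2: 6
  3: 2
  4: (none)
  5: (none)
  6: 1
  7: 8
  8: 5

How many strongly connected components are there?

5

{1, 2, 3, 6} are all mutually reachable — one SCC of size 4.
{5} is an SCC by itself.
{8} is an SCC by itself.
{4} is an SCC by itself.
{7} is an SCC by itself.
That gives 5 strongly connected components.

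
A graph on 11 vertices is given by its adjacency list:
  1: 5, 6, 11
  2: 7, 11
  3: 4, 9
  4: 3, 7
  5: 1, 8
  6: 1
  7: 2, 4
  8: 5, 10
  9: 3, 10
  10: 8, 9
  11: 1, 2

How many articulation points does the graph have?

1

Removing 1 increases the component count from 1 to 2, so 1 is a cut vertex.
By contrast removing 7 leaves 1 component; it is not a cut vertex. No other vertex is a cut vertex either.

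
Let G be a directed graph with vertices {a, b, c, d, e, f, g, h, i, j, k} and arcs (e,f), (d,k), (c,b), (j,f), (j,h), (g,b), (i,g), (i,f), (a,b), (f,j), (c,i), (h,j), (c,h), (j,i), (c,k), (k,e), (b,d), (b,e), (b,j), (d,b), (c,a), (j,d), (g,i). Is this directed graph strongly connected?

No

There is no directed path from e to c, so the graph is not strongly connected.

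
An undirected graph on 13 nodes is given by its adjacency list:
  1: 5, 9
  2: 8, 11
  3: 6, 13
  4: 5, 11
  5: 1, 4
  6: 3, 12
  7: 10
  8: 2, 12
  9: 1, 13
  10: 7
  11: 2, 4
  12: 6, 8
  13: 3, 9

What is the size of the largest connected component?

11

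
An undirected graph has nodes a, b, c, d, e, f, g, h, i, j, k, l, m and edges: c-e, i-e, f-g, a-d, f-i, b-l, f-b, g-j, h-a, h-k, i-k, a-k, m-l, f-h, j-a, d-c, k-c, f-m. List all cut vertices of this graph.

f

Removing f increases the component count from 1 to 2, so f is a cut vertex.
By contrast removing e leaves 1 component; it is not a cut vertex. No other vertex is a cut vertex either.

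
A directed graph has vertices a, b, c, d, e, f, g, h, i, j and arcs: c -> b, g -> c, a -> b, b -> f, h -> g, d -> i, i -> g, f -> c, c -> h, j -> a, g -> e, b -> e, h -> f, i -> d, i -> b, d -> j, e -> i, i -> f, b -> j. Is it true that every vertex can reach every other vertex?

Yes

From f we can reach every vertex (a, b, c, d, e, f, g, h, i, j), and every vertex can reach f (a, b, c, d, e, f, g, h, i, j). So the whole graph is one strongly connected component.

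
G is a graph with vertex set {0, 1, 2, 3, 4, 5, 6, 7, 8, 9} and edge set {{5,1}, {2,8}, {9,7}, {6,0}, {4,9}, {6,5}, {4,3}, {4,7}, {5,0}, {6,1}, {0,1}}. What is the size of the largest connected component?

4

Starting from 2 we can reach 2, 8. That is one component of size 2.
Starting from 0 we can reach 0, 1, 5, 6. That is one component of size 4.
Starting from 3 we can reach 3, 4, 7, 9. That is one component of size 4.
The largest has 4 vertices.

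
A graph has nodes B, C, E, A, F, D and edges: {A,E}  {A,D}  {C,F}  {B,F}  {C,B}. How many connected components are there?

2

Starting from A we can reach A, D, E. That is one component of size 3.
Starting from B we can reach B, C, F. That is one component of size 3.
Total: 2 components.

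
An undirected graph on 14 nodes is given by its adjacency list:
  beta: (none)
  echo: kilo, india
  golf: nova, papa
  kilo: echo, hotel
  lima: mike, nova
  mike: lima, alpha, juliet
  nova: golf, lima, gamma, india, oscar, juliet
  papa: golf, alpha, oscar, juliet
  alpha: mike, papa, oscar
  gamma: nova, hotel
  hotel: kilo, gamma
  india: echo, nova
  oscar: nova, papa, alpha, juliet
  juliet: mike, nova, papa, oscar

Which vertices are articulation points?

nova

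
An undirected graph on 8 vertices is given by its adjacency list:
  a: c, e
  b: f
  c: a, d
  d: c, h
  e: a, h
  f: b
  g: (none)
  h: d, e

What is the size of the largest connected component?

5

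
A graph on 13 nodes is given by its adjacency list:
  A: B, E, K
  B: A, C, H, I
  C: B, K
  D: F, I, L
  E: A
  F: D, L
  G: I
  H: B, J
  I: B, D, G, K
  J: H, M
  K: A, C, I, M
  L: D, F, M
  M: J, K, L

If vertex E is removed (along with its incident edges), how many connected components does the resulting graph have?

1

With E gone, the remaining components are: {A, B, C, D, F, G, H, I, J, K, L, M}.
That is 1 component.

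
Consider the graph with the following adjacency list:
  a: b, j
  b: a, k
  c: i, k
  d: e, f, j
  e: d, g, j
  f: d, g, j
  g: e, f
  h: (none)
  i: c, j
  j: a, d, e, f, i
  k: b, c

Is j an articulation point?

Yes

Deleting j raises the number of components from 2 to 3, so j is a cut vertex.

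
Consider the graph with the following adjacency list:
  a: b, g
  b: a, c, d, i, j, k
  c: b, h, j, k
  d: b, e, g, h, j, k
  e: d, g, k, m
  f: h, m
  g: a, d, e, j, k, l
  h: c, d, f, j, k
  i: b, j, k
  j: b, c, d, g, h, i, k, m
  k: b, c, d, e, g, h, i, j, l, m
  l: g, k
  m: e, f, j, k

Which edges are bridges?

The edges on the cycle g-j-b-i-k-g are not bridges since each lies on that cycle.
Every edge lies on some cycle, so there are no bridges.

none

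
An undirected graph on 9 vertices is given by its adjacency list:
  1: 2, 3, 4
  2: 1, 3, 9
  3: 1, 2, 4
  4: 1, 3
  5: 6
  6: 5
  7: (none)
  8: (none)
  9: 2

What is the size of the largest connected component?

5

7 is isolated — a component by itself.
8 is isolated — a component by itself.
Starting from 5 we can reach 5, 6. That is one component of size 2.
Starting from 1 we can reach 1, 2, 3, 4, 9. That is one component of size 5.
The largest has 5 vertices.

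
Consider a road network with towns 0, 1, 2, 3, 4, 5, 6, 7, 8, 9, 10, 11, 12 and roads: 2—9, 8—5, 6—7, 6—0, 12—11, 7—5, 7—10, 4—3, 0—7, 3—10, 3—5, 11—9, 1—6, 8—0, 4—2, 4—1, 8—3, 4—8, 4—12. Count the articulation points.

Removing 4 increases the component count from 1 to 2, so 4 is a cut vertex.
By contrast removing 6 leaves 1 component; it is not a cut vertex. No other vertex is a cut vertex either.

1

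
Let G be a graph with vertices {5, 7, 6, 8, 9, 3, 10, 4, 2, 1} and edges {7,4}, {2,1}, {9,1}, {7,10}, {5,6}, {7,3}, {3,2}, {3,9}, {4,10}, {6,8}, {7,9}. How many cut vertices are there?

Removing 6 increases the component count from 2 to 3, so 6 is a cut vertex.
Removing 7 increases the component count from 2 to 3, so 7 is a cut vertex.
By contrast removing 8 leaves 2 components; it is not a cut vertex. No other vertex is a cut vertex either.

2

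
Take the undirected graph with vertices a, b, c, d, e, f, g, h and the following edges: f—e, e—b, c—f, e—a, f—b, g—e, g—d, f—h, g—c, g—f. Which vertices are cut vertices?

Removing e increases the component count from 1 to 2, so e is a cut vertex.
Removing f increases the component count from 1 to 2, so f is a cut vertex.
Removing g increases the component count from 1 to 2, so g is a cut vertex.
By contrast removing h leaves 1 component; it is not a cut vertex. No other vertex is a cut vertex either.

e, f, g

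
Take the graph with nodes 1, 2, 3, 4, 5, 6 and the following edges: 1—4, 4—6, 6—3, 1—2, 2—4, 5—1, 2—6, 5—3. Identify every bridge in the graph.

none

The edges on the cycle 1-2-4-1 are not bridges since each lies on that cycle.
Every edge lies on some cycle, so there are no bridges.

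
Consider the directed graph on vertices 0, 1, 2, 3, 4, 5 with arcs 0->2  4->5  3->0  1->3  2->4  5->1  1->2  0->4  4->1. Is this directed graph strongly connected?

Yes

From 0 we can reach every vertex (0, 1, 2, 3, 4, 5), and every vertex can reach 0 (0, 1, 2, 3, 4, 5). So the whole graph is one strongly connected component.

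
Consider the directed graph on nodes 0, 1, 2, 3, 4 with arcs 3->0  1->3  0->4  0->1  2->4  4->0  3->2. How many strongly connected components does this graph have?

{0, 1, 2, 3, 4} are all mutually reachable — one SCC of size 5.
That gives 1 strongly connected component.

1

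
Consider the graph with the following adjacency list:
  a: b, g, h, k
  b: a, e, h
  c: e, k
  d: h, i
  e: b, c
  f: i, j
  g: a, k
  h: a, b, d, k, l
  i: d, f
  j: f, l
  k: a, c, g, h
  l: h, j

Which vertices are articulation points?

h

Removing h increases the component count from 1 to 2, so h is a cut vertex.
By contrast removing b leaves 1 component; it is not a cut vertex. No other vertex is a cut vertex either.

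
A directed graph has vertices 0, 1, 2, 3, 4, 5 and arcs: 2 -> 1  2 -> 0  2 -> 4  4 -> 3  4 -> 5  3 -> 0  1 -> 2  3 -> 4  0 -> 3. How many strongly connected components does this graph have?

{0, 3, 4} are all mutually reachable — one SCC of size 3.
{1, 2} are all mutually reachable — one SCC of size 2.
{5} is an SCC by itself.
That gives 3 strongly connected components.

3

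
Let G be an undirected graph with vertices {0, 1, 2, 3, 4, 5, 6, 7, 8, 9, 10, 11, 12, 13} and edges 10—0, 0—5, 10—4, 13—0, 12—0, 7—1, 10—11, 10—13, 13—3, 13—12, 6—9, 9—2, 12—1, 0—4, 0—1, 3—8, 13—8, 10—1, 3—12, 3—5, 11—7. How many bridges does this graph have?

The edges on the cycle 13-3-8-13 are not bridges since each lies on that cycle.
But removing 9—2 disconnects 9 from 2; removing 6—9 disconnects 6 from 9 — these are bridges.
That makes 2 bridges.

2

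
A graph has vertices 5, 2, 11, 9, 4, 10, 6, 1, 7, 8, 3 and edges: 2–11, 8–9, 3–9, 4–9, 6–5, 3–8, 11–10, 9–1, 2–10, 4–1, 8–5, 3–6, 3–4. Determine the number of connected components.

7 is isolated — a component by itself.
Starting from 2 we can reach 2, 10, 11. That is one component of size 3.
Starting from 1 we can reach 1, 3, 4, 5, 6, 8, 9. That is one component of size 7.
Total: 3 components.

3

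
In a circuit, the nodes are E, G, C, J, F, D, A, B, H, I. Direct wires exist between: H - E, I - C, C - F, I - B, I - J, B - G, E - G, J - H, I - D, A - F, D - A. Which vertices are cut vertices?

Removing I increases the component count from 1 to 2, so I is a cut vertex.
By contrast removing B leaves 1 component; it is not a cut vertex. No other vertex is a cut vertex either.

I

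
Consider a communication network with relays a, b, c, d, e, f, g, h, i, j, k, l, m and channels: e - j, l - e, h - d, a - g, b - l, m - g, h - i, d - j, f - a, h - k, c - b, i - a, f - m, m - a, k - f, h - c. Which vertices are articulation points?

Removing h increases the component count from 1 to 2, so h is a cut vertex.
By contrast removing c leaves 1 component; it is not a cut vertex. No other vertex is a cut vertex either.

h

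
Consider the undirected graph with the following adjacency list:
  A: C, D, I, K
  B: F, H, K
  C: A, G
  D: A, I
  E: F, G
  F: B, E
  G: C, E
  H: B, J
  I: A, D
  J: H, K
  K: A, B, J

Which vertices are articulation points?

Removing A increases the component count from 1 to 2, so A is a cut vertex.
By contrast removing B leaves 1 component; it is not a cut vertex. No other vertex is a cut vertex either.

A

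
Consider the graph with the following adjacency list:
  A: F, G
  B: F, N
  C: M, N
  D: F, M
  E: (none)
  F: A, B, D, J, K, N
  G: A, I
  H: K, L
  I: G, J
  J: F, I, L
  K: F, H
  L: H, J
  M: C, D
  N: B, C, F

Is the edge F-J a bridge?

No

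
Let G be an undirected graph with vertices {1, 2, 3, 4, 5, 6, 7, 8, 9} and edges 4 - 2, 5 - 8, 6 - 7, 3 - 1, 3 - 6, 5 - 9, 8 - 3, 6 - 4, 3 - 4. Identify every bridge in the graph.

1-3, 2-4, 3-8, 5-8, 5-9, 6-7

The edges on the cycle 3-6-4-3 are not bridges since each lies on that cycle.
But removing 4 - 2 disconnects 4 from 2; removing 1 - 3 disconnects 1 from 3; removing 5 - 8 disconnects 5 from 8; removing 5 - 9 disconnects 5 from 9 — these are bridges.
In total 6 edges are bridges.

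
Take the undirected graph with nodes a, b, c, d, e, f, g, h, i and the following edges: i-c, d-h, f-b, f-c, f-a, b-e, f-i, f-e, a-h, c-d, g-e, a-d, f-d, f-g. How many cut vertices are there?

1

Removing f increases the component count from 1 to 2, so f is a cut vertex.
By contrast removing b leaves 1 component; it is not a cut vertex. No other vertex is a cut vertex either.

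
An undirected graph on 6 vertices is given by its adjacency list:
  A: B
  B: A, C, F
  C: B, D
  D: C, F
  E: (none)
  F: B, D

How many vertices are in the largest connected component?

E is isolated — a component by itself.
Starting from A we can reach A, B, C, D, F. That is one component of size 5.
The largest has 5 vertices.

5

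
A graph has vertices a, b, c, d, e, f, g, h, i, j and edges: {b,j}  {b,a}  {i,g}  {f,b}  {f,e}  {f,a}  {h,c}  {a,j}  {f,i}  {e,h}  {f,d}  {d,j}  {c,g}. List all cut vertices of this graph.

Removing f increases the component count from 1 to 2, so f is a cut vertex.
By contrast removing i leaves 1 component; it is not a cut vertex. No other vertex is a cut vertex either.

f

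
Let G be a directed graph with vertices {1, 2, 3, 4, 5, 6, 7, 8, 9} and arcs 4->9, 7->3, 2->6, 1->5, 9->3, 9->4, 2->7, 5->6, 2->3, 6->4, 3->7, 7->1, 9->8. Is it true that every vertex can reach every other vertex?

No

There is no directed path from 8 to 2, so the graph is not strongly connected.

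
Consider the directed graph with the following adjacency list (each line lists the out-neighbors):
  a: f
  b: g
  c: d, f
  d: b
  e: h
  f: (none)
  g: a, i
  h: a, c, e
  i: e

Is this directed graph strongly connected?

No

There is no directed path from a to h, so the graph is not strongly connected.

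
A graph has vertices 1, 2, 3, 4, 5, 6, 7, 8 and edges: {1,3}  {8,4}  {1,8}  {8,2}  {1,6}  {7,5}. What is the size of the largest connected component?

Starting from 5 we can reach 5, 7. That is one component of size 2.
Starting from 1 we can reach 1, 2, 3, 4, 6, 8. That is one component of size 6.
The largest has 6 vertices.

6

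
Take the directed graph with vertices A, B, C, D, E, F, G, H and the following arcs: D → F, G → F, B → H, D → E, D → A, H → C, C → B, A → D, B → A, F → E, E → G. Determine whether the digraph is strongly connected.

No

There is no directed path from A to C, so the graph is not strongly connected.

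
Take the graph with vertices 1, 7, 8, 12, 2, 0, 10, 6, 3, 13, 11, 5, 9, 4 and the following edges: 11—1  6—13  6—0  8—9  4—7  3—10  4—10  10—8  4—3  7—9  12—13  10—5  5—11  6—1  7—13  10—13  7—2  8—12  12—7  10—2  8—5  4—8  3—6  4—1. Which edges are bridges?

The edges on the cycle 4-3-6-1-11-5-10-4 are not bridges since each lies on that cycle.
But removing 0—6 disconnects 0 from 6 — this is a bridge.

0-6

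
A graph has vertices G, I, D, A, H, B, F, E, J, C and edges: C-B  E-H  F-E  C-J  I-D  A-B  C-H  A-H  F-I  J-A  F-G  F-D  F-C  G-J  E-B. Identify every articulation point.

Removing F increases the component count from 1 to 2, so F is a cut vertex.
By contrast removing D leaves 1 component; it is not a cut vertex. No other vertex is a cut vertex either.

F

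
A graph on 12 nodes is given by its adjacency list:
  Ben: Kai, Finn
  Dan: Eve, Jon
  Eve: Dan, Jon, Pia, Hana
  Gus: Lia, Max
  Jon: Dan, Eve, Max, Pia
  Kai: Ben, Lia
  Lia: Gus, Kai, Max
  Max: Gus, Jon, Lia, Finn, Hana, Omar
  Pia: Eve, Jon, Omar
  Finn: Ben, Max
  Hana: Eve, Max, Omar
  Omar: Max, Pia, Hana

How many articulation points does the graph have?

1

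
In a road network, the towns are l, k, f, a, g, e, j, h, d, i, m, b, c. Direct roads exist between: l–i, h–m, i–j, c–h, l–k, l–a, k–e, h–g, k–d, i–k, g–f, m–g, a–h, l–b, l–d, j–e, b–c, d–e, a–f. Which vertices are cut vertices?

l

Removing l increases the component count from 1 to 2, so l is a cut vertex.
By contrast removing h leaves 1 component; it is not a cut vertex. No other vertex is a cut vertex either.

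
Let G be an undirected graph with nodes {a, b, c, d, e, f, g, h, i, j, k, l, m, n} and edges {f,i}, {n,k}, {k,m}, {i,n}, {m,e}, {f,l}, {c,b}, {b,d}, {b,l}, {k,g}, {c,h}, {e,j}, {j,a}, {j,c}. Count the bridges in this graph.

4

The edges on the cycle f-i-n-k-m-e-j-c-b-l-f are not bridges since each lies on that cycle.
But removing a - j disconnects a from j; removing g - k disconnects g from k; removing b - d disconnects b from d; removing h - c disconnects h from c — these are bridges.
That makes 4 bridges.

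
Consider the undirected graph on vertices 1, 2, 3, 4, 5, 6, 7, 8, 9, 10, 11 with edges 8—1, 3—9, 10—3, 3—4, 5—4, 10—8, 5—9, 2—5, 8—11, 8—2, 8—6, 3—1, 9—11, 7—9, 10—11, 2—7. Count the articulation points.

1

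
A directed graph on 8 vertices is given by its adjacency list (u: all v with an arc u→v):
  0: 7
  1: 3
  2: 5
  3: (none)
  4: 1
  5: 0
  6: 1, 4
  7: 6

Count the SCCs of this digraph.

{7} is an SCC by itself.
{1} is an SCC by itself.
{3} is an SCC by itself.
{0} is an SCC by itself.
{5} is an SCC by itself.
(and 3 more singleton SCCs)
That gives 8 strongly connected components.

8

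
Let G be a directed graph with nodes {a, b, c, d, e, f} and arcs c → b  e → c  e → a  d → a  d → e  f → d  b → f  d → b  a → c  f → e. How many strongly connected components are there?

1

{a, b, c, d, e, f} are all mutually reachable — one SCC of size 6.
That gives 1 strongly connected component.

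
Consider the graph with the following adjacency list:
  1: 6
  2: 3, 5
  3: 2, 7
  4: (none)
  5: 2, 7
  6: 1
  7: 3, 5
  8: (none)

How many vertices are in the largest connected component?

4 is isolated — a component by itself.
8 is isolated — a component by itself.
Starting from 1 we can reach 1, 6. That is one component of size 2.
Starting from 2 we can reach 2, 3, 5, 7. That is one component of size 4.
The largest has 4 vertices.

4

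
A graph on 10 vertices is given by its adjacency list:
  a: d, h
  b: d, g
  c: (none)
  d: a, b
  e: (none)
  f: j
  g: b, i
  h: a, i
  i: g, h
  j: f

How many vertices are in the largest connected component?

e is isolated — a component by itself.
c is isolated — a component by itself.
Starting from f we can reach f, j. That is one component of size 2.
Starting from a we can reach a, b, d, g, h, i. That is one component of size 6.
The largest has 6 vertices.

6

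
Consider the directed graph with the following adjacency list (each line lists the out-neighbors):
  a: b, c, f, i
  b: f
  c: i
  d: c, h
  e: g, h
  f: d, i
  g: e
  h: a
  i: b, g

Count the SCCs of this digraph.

1

{a, b, c, d, e, f, g, h, i} are all mutually reachable — one SCC of size 9.
That gives 1 strongly connected component.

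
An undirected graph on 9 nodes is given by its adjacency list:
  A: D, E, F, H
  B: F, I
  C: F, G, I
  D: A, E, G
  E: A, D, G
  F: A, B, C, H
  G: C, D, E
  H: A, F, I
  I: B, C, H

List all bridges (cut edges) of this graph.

none

The edges on the cycle F-H-A-D-E-G-C-F are not bridges since each lies on that cycle.
Every edge lies on some cycle, so there are no bridges.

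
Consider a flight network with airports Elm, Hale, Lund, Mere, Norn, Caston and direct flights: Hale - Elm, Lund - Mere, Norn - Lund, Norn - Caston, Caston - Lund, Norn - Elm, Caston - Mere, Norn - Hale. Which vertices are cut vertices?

Norn

Removing Norn increases the component count from 1 to 2, so Norn is a cut vertex.
By contrast removing Caston leaves 1 component; it is not a cut vertex. No other vertex is a cut vertex either.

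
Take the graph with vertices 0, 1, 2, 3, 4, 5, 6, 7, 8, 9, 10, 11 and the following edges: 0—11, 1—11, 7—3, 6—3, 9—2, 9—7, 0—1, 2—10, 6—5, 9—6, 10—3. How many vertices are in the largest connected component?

7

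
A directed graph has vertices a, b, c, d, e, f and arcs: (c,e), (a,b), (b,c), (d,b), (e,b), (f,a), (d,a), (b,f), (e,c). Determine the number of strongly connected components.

{a, b, c, e, f} are all mutually reachable — one SCC of size 5.
{d} is an SCC by itself.
That gives 2 strongly connected components.

2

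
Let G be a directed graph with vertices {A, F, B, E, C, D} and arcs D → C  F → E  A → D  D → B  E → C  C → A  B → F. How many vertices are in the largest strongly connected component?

6

{A, B, C, D, E, F} are all mutually reachable — one SCC of size 6.
The largest has 6 vertices.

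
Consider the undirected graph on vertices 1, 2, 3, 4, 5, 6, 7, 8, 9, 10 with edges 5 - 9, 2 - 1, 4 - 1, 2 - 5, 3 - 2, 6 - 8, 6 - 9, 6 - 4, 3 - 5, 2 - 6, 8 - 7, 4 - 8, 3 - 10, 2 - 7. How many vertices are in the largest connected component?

Starting from 1 we can reach 1, 2, 3, 4, 5, 6, 7, 8, 9, 10. That is one component of size 10.
The largest has 10 vertices.

10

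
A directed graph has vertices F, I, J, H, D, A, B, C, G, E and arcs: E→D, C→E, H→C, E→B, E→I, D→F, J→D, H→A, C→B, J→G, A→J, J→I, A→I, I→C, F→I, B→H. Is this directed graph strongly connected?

There is no directed path from G to I, so the graph is not strongly connected.

No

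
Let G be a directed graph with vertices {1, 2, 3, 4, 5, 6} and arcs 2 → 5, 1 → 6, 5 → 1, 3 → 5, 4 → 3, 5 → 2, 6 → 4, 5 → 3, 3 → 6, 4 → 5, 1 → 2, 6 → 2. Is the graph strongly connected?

Yes

From 3 we can reach every vertex (1, 2, 3, 4, 5, 6), and every vertex can reach 3 (1, 2, 3, 4, 5, 6). So the whole graph is one strongly connected component.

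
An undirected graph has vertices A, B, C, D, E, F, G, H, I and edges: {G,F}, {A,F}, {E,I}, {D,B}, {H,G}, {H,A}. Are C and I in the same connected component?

The component containing C is {C}, and I is not in it.

No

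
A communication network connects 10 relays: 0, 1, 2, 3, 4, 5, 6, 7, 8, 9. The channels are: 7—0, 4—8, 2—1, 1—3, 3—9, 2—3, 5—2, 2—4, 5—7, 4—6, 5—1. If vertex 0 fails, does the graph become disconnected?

No

Deleting 0 leaves 1 component (was 1), so 0 is not a cut vertex.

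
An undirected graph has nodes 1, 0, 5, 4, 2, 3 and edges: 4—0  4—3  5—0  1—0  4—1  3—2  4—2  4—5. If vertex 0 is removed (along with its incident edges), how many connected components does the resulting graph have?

1

With 0 gone, the remaining components are: {1, 2, 3, 4, 5}.
That is 1 component.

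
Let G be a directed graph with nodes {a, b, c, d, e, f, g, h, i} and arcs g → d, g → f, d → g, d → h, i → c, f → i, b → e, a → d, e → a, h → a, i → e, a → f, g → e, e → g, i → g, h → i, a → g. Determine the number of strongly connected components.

3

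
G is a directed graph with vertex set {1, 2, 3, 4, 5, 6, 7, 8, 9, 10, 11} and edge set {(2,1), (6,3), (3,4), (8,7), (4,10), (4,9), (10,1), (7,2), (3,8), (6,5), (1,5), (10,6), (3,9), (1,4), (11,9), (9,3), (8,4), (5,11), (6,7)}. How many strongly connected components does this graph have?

{1, 2, 3, 4, 5, 6, 7, 8, 9, 10, 11} are all mutually reachable — one SCC of size 11.
That gives 1 strongly connected component.

1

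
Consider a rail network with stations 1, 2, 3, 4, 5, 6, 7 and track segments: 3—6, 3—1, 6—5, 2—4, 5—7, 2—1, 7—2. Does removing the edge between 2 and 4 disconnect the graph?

Yes

Removing 2—4 leaves no path between 2 and 4: the component count goes from 1 to 2. So it is a bridge.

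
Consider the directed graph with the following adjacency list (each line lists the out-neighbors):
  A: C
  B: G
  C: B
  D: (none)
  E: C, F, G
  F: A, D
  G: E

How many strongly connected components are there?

2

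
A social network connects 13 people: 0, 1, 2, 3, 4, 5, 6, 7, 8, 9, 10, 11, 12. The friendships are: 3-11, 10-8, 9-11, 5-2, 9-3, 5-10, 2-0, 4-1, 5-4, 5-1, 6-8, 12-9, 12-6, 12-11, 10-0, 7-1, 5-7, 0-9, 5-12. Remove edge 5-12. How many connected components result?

1

5 and 12 are still connected via 5-2-0-9-12, so the component count stays at 1.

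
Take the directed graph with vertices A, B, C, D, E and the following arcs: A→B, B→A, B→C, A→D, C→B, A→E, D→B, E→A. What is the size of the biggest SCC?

{A, B, C, D, E} are all mutually reachable — one SCC of size 5.
The largest has 5 vertices.

5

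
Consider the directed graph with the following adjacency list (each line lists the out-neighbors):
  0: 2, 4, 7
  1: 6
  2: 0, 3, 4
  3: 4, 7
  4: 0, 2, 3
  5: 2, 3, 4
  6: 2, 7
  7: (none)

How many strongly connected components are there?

5

{0, 2, 3, 4} are all mutually reachable — one SCC of size 4.
{7} is an SCC by itself.
{1} is an SCC by itself.
{5} is an SCC by itself.
{6} is an SCC by itself.
That gives 5 strongly connected components.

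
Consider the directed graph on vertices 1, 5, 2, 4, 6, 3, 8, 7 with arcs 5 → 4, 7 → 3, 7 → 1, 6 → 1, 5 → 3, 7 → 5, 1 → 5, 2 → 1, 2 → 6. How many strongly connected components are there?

{1} is an SCC by itself.
{8} is an SCC by itself.
{4} is an SCC by itself.
{3} is an SCC by itself.
{6} is an SCC by itself.
(and 3 more singleton SCCs)
That gives 8 strongly connected components.

8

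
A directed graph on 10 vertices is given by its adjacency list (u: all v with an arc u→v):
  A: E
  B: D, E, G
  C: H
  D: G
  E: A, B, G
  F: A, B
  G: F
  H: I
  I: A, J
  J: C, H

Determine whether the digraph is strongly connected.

No

There is no directed path from E to H, so the graph is not strongly connected.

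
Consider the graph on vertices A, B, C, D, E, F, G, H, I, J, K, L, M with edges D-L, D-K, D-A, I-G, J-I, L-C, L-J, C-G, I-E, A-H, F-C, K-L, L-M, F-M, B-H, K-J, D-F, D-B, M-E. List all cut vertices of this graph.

D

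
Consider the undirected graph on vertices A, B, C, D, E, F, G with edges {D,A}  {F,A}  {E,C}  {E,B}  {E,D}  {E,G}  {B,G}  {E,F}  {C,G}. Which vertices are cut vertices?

E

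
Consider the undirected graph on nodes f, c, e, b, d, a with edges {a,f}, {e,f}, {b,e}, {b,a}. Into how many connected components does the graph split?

c is isolated — a component by itself.
d is isolated — a component by itself.
Starting from a we can reach a, b, e, f. That is one component of size 4.
Total: 3 components.

3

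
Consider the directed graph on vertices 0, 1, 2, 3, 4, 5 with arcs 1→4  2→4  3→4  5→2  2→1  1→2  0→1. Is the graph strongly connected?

There is no directed path from 5 to 0, so the graph is not strongly connected.

No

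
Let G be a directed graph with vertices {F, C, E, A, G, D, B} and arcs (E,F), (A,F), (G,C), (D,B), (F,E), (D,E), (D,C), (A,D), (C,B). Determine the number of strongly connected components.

6

{E, F} are all mutually reachable — one SCC of size 2.
{G} is an SCC by itself.
{D} is an SCC by itself.
{A} is an SCC by itself.
{B} is an SCC by itself.
(and 1 more singleton SCC)
That gives 6 strongly connected components.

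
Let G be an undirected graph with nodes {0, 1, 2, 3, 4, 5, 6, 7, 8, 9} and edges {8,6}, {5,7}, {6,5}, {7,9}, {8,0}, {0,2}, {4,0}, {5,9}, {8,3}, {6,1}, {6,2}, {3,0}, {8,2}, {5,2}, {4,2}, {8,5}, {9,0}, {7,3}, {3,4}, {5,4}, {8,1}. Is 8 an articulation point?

No

Deleting 8 leaves 1 component (was 1) (its neighbors 0, 1, 2, 3, 5, 6 remain connected to each other), so 8 is not a cut vertex.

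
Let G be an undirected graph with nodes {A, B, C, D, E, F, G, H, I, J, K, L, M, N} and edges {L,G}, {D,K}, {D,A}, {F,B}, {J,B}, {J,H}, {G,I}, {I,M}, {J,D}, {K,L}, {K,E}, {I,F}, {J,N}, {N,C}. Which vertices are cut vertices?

D, I, J, K, N

Removing D increases the component count from 1 to 2, so D is a cut vertex.
Removing I increases the component count from 1 to 2, so I is a cut vertex.
Removing J increases the component count from 1 to 3, so J is a cut vertex.
Likewise K, N are cut vertices.
By contrast removing M leaves 1 component; it is not a cut vertex. No other vertex is a cut vertex either.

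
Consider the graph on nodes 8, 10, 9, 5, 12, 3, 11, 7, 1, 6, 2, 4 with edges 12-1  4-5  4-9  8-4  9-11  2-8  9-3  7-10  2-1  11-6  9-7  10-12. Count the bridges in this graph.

4

The edges on the cycle 2-8-4-9-7-10-12-1-2 are not bridges since each lies on that cycle.
But removing 11-9 disconnects 11 from 9; removing 3-9 disconnects 3 from 9; removing 4-5 disconnects 4 from 5; removing 11-6 disconnects 11 from 6 — these are bridges.
That makes 4 bridges.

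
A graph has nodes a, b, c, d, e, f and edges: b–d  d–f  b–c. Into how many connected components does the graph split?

3

e is isolated — a component by itself.
a is isolated — a component by itself.
Starting from b we can reach b, c, d, f. That is one component of size 4.
Total: 3 components.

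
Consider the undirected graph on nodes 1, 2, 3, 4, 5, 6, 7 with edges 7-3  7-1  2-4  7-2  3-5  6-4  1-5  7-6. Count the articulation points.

1

Removing 7 increases the component count from 1 to 2, so 7 is a cut vertex.
By contrast removing 2 leaves 1 component; it is not a cut vertex. No other vertex is a cut vertex either.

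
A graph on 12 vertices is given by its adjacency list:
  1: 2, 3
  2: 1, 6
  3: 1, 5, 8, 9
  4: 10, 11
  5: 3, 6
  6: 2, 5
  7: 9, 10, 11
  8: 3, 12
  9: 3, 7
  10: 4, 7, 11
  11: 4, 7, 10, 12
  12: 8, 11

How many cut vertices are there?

1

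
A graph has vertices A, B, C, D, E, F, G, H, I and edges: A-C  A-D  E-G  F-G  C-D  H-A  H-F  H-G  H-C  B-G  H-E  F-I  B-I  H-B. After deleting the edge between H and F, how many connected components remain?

H and F are still connected via H-G-F, so the component count stays at 1.

1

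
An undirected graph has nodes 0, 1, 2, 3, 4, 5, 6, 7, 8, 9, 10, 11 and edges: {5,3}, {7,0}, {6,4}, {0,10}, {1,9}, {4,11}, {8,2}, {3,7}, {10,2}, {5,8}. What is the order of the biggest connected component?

7

Starting from 1 we can reach 1, 9. That is one component of size 2.
Starting from 4 we can reach 4, 6, 11. That is one component of size 3.
Starting from 0 we can reach 0, 2, 3, 5, 7, 8, 10. That is one component of size 7.
The largest has 7 vertices.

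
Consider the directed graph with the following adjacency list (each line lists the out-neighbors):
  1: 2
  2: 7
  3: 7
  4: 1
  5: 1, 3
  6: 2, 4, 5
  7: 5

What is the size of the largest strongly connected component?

5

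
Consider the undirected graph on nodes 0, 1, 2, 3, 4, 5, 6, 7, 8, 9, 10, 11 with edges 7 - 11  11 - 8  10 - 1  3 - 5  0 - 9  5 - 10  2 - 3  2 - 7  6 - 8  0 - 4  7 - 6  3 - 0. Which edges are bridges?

The edges on the cycle 7-6-8-11-7 are not bridges since each lies on that cycle.
But removing 0 - 4 disconnects 0 from 4; removing 10 - 1 disconnects 10 from 1; removing 3 - 5 disconnects 3 from 5; removing 10 - 5 disconnects 10 from 5 — these are bridges.
In total 8 edges are bridges.

0-3, 0-4, 0-9, 1-10, 10-5, 2-3, 2-7, 3-5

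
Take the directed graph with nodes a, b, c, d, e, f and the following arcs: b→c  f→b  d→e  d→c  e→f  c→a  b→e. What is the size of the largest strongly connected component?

3

{b, e, f} are all mutually reachable — one SCC of size 3.
{d} is an SCC by itself.
{c} is an SCC by itself.
{a} is an SCC by itself.
The largest has 3 vertices.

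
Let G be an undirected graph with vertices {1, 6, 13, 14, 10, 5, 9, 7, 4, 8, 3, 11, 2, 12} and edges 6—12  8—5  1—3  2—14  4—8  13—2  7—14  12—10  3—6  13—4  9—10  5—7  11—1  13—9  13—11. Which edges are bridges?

The edges on the cycle 13-4-8-5-7-14-2-13 are not bridges since each lies on that cycle.
Every edge lies on some cycle, so there are no bridges.

none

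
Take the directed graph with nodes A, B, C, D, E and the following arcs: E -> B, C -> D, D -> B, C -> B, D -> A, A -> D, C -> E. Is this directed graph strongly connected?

No

There is no directed path from E to D, so the graph is not strongly connected.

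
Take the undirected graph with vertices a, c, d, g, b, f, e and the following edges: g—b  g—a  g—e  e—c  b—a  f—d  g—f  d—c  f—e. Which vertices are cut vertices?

g

Removing g increases the component count from 1 to 2, so g is a cut vertex.
By contrast removing d leaves 1 component; it is not a cut vertex. No other vertex is a cut vertex either.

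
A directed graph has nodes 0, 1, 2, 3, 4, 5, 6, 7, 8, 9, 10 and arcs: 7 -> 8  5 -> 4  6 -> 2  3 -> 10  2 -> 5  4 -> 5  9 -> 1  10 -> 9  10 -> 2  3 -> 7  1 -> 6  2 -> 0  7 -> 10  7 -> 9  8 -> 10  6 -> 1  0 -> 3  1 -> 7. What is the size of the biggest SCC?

{0, 1, 2, 3, 6, 7, 8, 9, 10} are all mutually reachable — one SCC of size 9.
{4, 5} are all mutually reachable — one SCC of size 2.
The largest has 9 vertices.

9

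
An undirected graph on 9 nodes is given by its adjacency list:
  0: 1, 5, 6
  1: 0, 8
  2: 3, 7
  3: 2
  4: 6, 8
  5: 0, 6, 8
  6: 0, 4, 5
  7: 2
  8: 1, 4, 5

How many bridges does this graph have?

The edges on the cycle 4-8-1-0-6-4 are not bridges since each lies on that cycle.
But removing 7-2 disconnects 7 from 2; removing 3-2 disconnects 3 from 2 — these are bridges.
That makes 2 bridges.

2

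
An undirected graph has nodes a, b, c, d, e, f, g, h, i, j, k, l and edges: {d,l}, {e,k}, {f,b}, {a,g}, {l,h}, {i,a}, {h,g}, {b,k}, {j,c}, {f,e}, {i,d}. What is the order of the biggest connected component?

6

Starting from c we can reach c, j. That is one component of size 2.
Starting from b we can reach b, e, f, k. That is one component of size 4.
Starting from a we can reach a, d, g, h, i, l. That is one component of size 6.
The largest has 6 vertices.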